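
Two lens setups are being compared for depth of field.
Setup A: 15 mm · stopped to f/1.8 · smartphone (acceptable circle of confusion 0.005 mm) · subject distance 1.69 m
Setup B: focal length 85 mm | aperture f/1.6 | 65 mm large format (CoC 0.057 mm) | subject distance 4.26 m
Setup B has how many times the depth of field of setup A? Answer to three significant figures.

1.98

Setup A: H = 15²/(1.8×0.005) + 15 ≈ 25015.0 mm; DoF = Df − Dn = 1811.36 − 1583.88 ≈ 227.48 mm.
Setup B: H = 85²/(1.6×0.057) + 85 ≈ 79306.5 mm; DoF = Df − Dn = 4496.99 − 4046.74 ≈ 450.25 mm.
Ratio = 450.25 / 227.48 ≈ 1.98.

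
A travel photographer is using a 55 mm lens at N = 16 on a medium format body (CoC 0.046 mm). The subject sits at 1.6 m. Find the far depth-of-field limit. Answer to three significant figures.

2.56 m

Hyperfocal distance H = f²/(N·c) + f = 55²/(16 × 0.046) + 55 = 3025/0.736 + 55 ≈ 4165.1 mm ≈ 4.165 m.
Far limit Df = s·(H − f)/(H − s) = 1600 × (4165.1 − 55) / (4165.1 − 1600) = 1600 × 4110.1 / 2565.1 ≈ 2563.7 mm ≈ 2.56 m.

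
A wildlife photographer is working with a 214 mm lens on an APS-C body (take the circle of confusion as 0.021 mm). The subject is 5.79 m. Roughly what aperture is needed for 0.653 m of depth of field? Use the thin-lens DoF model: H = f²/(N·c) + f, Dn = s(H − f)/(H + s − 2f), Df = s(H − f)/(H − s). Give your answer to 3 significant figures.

Write h = H − f = f²/(N·c). The thin-lens limits are Dn = s·h/(h + (s−f)) and Df = s·h/(h − (s−f)), so DoF = Df − Dn = 2·s·(s−f)·h / (h² − (s−f)²).
That is a quadratic in h: DoF·h² − 2·s·(s−f)·h − DoF·(s−f)² = 0 ⇒ h = (s−f)·(s + √(s² + DoF²)) / DoF = 5576 × (5790 + √(5790² + 653²)) / 653 = 5576 × (5790 + 5826.71) / 653 ≈ 99196 mm.
Then N = f²/(c·h) = 214² / (0.021 × 99196) = 45796 / 2083.1 ≈ 22.

f/22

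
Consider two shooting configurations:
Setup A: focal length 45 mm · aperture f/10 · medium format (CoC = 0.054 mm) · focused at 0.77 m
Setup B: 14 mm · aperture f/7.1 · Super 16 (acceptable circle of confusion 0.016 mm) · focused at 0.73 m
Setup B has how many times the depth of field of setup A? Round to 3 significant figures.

2.37

Setup A: H = 45²/(10×0.054) + 45 ≈ 3795.0 mm; DoF = Df − Dn = 954.55 − 645.25 ≈ 309.30 mm.
Setup B: H = 14²/(7.1×0.016) + 14 ≈ 1739.4 mm; DoF = Df − Dn = 1247.84 − 515.91 ≈ 731.93 mm.
Ratio = 731.93 / 309.30 ≈ 2.37.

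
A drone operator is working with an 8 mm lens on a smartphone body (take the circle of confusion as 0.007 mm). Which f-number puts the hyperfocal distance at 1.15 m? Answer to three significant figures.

Rearrange H = f²/(N·c) + f for N: N = f² / ((H − f)·c).
N = 8² / ((1150 − 8) × 0.007) = 64 / 7.994 ≈ 8.01.

f/8.01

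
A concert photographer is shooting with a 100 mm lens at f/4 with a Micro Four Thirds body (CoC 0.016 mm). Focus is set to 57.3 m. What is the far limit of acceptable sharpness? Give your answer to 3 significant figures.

Hyperfocal distance H = f²/(N·c) + f = 100²/(4 × 0.016) + 100 = 10000/0.064 + 100 ≈ 156350.0 mm ≈ 156.3 m.
Far limit Df = s·(H − f)/(H − s) = 57300 × (156350.0 − 100) / (156350.0 − 57300) = 57300 × 156250.0 / 99050.0 ≈ 90390 mm ≈ 90.4 m.

90.4 m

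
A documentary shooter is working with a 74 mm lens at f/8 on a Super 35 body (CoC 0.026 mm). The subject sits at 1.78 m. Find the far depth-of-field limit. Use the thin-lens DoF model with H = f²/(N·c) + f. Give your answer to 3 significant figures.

1.90 m

Hyperfocal distance H = f²/(N·c) + f = 74²/(8 × 0.026) + 74 = 5476/0.208 + 74 ≈ 26400.9 mm ≈ 26.40 m.
Far limit Df = s·(H − f)/(H − s) = 1780 × (26400.9 − 74) / (26400.9 − 1780) = 1780 × 26326.9 / 24620.9 ≈ 1903.3 mm ≈ 1.90 m.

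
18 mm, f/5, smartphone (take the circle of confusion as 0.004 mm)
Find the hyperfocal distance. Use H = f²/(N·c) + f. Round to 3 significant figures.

Hyperfocal distance H = f²/(N·c) + f = 18²/(5 × 0.004) + 18 = 324/0.02 + 18 ≈ 16218.0 mm ≈ 16.2 m.

16.2 m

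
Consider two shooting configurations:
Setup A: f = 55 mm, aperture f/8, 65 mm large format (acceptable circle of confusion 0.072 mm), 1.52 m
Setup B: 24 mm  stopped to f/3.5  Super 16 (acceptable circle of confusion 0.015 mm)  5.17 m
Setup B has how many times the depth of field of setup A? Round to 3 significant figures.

Setup A: H = 55²/(8×0.072) + 55 ≈ 5306.7 mm; DoF = Df − Dn = 2108.05 − 1188.47 ≈ 919.58 mm.
Setup B: H = 24²/(3.5×0.015) + 24 ≈ 10995.4 mm; DoF = Df − Dn = 9737.0 − 3519.3 ≈ 6217.7 mm.
Ratio = 6217.7 / 919.58 ≈ 6.76.

6.76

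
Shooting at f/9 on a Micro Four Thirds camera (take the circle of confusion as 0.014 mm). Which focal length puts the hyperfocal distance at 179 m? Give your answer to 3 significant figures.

150 mm

From H = f²/(N·c) + f, with f ≪ H: f ≈ √(H·N·c) = √(179000 × 9 × 0.014) = √22554 ≈ 150.2 mm.
The +f correction barely moves this — solving exactly, f² + N·c·f − N·c·H = 0 ⇒ f = (−N·c + √((N·c)² + 4·N·c·H))/2 = (−0.126 + √90216)/2 ≈ 150.12 mm, so f ≈ 150 mm.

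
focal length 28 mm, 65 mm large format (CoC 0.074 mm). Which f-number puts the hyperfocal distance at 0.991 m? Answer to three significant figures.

f/11

Rearrange H = f²/(N·c) + f for N: N = f² / ((H − f)·c).
N = 28² / ((991 − 28) × 0.074) = 784 / 71.26 ≈ 11.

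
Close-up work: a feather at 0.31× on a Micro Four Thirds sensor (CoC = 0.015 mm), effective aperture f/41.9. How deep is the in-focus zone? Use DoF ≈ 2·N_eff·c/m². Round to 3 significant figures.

At magnification m, DoF ≈ 2·N_eff·c/m² = 2 × 41.9 × 0.015 / 0.31² = 1.257 / 0.0961 ≈ 13.1 mm.

13.1 mm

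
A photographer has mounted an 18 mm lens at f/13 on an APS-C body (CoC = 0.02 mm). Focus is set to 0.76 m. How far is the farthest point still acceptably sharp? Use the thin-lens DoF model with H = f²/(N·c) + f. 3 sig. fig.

1.88 m

Hyperfocal distance H = f²/(N·c) + f = 18²/(13 × 0.02) + 18 = 324/0.26 + 18 ≈ 1264.2 mm ≈ 1.264 m.
Far limit Df = s·(H − f)/(H − s) = 760 × (1264.2 − 18) / (1264.2 − 760) = 760 × 1246.2 / 504.2 ≈ 1878.5 mm ≈ 1.88 m.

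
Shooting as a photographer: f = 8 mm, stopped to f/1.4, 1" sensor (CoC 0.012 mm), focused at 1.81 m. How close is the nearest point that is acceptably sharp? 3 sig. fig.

1.23 m

Hyperfocal distance H = f²/(N·c) + f = 8²/(1.4 × 0.012) + 8 = 64/0.0168 + 8 ≈ 3817.5 mm ≈ 3.818 m.
Near limit Dn = s·(H − f)/(H + s − 2f) = 1810 × (3817.5 − 8) / (3817.5 + 1810 − 2 × 8) = 1810 × 3809.5 / 5611.5 ≈ 1228.8 mm ≈ 1.23 m.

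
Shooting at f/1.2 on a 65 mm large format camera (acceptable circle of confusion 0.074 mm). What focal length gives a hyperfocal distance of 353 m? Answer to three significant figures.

From H = f²/(N·c) + f, with f ≪ H: f ≈ √(H·N·c) = √(353000 × 1.2 × 0.074) = √31346 ≈ 177.0 mm.
The +f correction barely moves this — solving exactly, f² + N·c·f − N·c·H = 0 ⇒ f = (−N·c + √((N·c)² + 4·N·c·H))/2 = (−0.0888 + √125386)/2 ≈ 177.00 mm, so f ≈ 177 mm.

177 mm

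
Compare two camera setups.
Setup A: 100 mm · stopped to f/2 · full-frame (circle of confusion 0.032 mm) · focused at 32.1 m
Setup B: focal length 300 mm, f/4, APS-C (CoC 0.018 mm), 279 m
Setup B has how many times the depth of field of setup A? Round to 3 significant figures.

Setup A: H = 100²/(2×0.032) + 100 ≈ 156350.0 mm; DoF = Df − Dn = 40367 − 26643 ≈ 13724 mm.
Setup B: H = 300²/(4×0.018) + 300 ≈ 1250300.0 mm; DoF = Df − Dn = 359055 − 228135 ≈ 130920 mm.
Ratio = 130920 / 13724 ≈ 9.54.

9.54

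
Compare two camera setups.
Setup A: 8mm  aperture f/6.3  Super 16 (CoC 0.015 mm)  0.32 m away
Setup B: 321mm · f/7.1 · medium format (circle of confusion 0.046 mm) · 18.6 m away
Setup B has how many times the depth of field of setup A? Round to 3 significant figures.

Setup A: H = 8²/(6.3×0.015) + 8 ≈ 685.2 mm; DoF = Df − Dn = 593.35 − 219.07 ≈ 374.28 mm.
Setup B: H = 321²/(7.1×0.046) + 321 ≈ 315817.0 mm; DoF = Df − Dn = 19743.9 − 17581.4 ≈ 2162.5 mm.
Ratio = 2162.5 / 374.28 ≈ 5.78.

5.78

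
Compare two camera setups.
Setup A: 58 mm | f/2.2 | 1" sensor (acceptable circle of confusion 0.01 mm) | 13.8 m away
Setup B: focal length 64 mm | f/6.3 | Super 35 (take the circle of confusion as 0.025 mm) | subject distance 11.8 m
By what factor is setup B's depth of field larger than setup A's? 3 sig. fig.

5.35

Setup A: H = 58²/(2.2×0.01) + 58 ≈ 152967.1 mm; DoF = Df − Dn = 15162.7 − 12662.1 ≈ 2500.6 mm.
Setup B: H = 64²/(6.3×0.025) + 64 ≈ 26070.3 mm; DoF = Df − Dn = 21504 − 8131 ≈ 13373 mm.
Ratio = 13373 / 2500.6 ≈ 5.35.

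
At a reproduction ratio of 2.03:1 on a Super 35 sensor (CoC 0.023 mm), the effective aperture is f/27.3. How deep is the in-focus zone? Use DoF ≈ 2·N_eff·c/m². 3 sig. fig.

0.305 mm

At magnification m, DoF ≈ 2·N_eff·c/m² = 2 × 27.3 × 0.023 / 2.03² = 1.256 / 4.121 ≈ 0.305 mm.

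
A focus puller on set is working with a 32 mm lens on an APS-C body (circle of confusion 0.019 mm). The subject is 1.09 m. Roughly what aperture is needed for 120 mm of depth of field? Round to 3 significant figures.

Write h = H − f = f²/(N·c). The thin-lens limits are Dn = s·h/(h + (s−f)) and Df = s·h/(h − (s−f)), so DoF = Df − Dn = 2·s·(s−f)·h / (h² − (s−f)²).
That is a quadratic in h: DoF·h² − 2·s·(s−f)·h − DoF·(s−f)² = 0 ⇒ h = (s−f)·(s + √(s² + DoF²)) / DoF = 1058 × (1090 + √(1090² + 120²)) / 120 = 1058 × (1090 + 1096.59) / 120 ≈ 19278 mm.
Then N = f²/(c·h) = 32² / (0.019 × 19278) = 1024 / 366.29 ≈ 2.80.

f/2.80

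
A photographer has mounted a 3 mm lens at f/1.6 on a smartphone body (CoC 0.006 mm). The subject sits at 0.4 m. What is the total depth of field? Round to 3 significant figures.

413 mm

Hyperfocal distance H = f²/(N·c) + f = 3²/(1.6 × 0.006) + 3 = 9/0.0096 + 3 ≈ 940.5 mm ≈ 0.940 m.
Near limit Dn = s·(H − f)/(H + s − 2f) = 400 × (940.5 − 3) / (940.5 + 400 − 2 × 3) = 400 × 937.5 / 1334.5 ≈ 281.00 mm.
Far limit Df = s·(H − f)/(H − s) = 400 × (940.5 − 3) / (940.5 − 400) = 400 × 937.5 / 540.5 ≈ 693.80 mm.
Depth of field = Df − Dn = 693.80 − 281.00 ≈ 412.80 mm.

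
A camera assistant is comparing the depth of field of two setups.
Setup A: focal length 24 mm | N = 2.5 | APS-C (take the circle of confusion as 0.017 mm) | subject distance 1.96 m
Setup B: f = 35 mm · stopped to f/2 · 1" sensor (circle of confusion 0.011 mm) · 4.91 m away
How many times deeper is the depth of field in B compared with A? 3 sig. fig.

1.52

Setup A: H = 24²/(2.5×0.017) + 24 ≈ 13576.9 mm; DoF = Df − Dn = 2286.64 − 1715.01 ≈ 571.63 mm.
Setup B: H = 35²/(2×0.011) + 35 ≈ 55716.8 mm; DoF = Df − Dn = 5381.12 − 4514.73 ≈ 866.39 mm.
Ratio = 866.39 / 571.63 ≈ 1.52.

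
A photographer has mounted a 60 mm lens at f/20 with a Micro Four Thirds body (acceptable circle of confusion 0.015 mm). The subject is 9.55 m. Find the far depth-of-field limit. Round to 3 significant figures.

Hyperfocal distance H = f²/(N·c) + f = 60²/(20 × 0.015) + 60 = 3600/0.3 + 60 ≈ 12060.0 mm ≈ 12.06 m.
Far limit Df = s·(H − f)/(H − s) = 9550 × (12060.0 − 60) / (12060.0 − 9550) = 9550 × 12000.0 / 2510.0 ≈ 45657 mm ≈ 45.7 m.

45.7 m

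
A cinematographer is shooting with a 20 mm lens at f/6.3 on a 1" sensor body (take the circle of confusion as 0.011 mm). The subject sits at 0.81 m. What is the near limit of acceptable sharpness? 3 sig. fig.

Hyperfocal distance H = f²/(N·c) + f = 20²/(6.3 × 0.011) + 20 = 400/0.0693 + 20 ≈ 5792.0 mm ≈ 5.792 m.
Near limit Dn = s·(H − f)/(H + s − 2f) = 810 × (5792.0 − 20) / (5792.0 + 810 − 2 × 20) = 810 × 5772.0 / 6562.0 ≈ 712.48 mm ≈ 0.712 m.

0.712 m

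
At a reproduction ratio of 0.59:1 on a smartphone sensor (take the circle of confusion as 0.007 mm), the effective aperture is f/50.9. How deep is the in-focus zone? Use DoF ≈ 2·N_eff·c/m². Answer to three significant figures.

At magnification m, DoF ≈ 2·N_eff·c/m² = 2 × 50.9 × 0.007 / 0.59² = 0.7126 / 0.3481 ≈ 2.05 mm.

2.05 mm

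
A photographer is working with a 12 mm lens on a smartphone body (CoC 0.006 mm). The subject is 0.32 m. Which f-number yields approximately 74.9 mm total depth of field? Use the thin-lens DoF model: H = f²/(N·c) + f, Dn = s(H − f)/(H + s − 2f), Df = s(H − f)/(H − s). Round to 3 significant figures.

Write h = H − f = f²/(N·c). The thin-lens limits are Dn = s·h/(h + (s−f)) and Df = s·h/(h − (s−f)), so DoF = Df − Dn = 2·s·(s−f)·h / (h² − (s−f)²).
That is a quadratic in h: DoF·h² − 2·s·(s−f)·h − DoF·(s−f)² = 0 ⇒ h = (s−f)·(s + √(s² + DoF²)) / DoF = 308 × (320 + √(320² + 74.9²)) / 74.9 = 308 × (320 + 328.649) / 74.9 ≈ 2667.3 mm.
Then N = f²/(c·h) = 12² / (0.006 × 2667.3) = 144 / 16.004 ≈ 9.

f/9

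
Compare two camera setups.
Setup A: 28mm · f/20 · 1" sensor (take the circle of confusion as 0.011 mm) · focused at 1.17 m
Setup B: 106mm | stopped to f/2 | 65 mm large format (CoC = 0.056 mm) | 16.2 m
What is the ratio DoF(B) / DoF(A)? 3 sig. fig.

6.38

Setup A: H = 28²/(20×0.011) + 28 ≈ 3591.6 mm; DoF = Df − Dn = 1721.75 − 886.06 ≈ 835.69 mm.
Setup B: H = 106²/(2×0.056) + 106 ≈ 100427.4 mm; DoF = Df − Dn = 19295.5 − 13960.4 ≈ 5335.1 mm.
Ratio = 5335.1 / 835.69 ≈ 6.38.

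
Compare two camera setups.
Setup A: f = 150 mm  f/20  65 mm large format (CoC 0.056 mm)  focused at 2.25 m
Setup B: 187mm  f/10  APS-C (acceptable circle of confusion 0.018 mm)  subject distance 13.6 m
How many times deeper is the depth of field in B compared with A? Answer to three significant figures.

3.97

Setup A: H = 150²/(20×0.056) + 150 ≈ 20239.3 mm; DoF = Df − Dn = 2512.66 − 2037.06 ≈ 475.60 mm.
Setup B: H = 187²/(10×0.018) + 187 ≈ 194459.2 mm; DoF = Df − Dn = 14608.6 − 12721.7 ≈ 1886.9 mm.
Ratio = 1886.9 / 475.60 ≈ 3.97.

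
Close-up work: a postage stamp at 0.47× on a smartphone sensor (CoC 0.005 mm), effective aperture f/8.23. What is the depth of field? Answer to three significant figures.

0.373 mm

At magnification m, DoF ≈ 2·N_eff·c/m² = 2 × 8.23 × 0.005 / 0.47² = 0.0823 / 0.2209 ≈ 0.373 mm.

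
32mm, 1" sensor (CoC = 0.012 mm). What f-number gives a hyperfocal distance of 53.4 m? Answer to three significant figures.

f/1.60

Rearrange H = f²/(N·c) + f for N: N = f² / ((H − f)·c).
N = 32² / ((53400 − 32) × 0.012) = 1024 / 640.4 ≈ 1.60.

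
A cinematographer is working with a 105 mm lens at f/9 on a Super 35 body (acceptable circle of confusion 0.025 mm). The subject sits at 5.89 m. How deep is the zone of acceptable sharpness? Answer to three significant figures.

1.41 m

Hyperfocal distance H = f²/(N·c) + f = 105²/(9 × 0.025) + 105 = 11025/0.225 + 105 ≈ 49105.0 mm ≈ 49.10 m.
Near limit Dn = s·(H − f)/(H + s − 2f) = 5890 × (49105.0 − 105) / (49105.0 + 5890 − 2 × 105) = 5890 × 49000.0 / 54785.0 ≈ 5268.0 mm.
Far limit Df = s·(H − f)/(H − s) = 5890 × (49105.0 − 105) / (49105.0 − 5890) = 5890 × 49000.0 / 43215.0 ≈ 6678.5 mm.
Depth of field = Df − Dn = 6678.5 − 5268.0 ≈ 1410.5 mm ≈ 1.41 m.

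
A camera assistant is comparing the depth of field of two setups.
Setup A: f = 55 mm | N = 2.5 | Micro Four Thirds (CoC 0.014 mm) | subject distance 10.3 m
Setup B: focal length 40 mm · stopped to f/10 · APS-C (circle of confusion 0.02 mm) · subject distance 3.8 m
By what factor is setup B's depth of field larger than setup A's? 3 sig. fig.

Setup A: H = 55²/(2.5×0.014) + 55 ≈ 86483.6 mm; DoF = Df − Dn = 11685.1 − 9208.5 ≈ 2476.6 mm.
Setup B: H = 40²/(10×0.02) + 40 ≈ 8040.0 mm; DoF = Df − Dn = 7169.8 − 2585.0 ≈ 4584.8 mm.
Ratio = 4584.8 / 2476.6 ≈ 1.85.

1.85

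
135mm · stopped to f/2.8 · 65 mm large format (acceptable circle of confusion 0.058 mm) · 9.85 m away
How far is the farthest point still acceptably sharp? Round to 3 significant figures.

Hyperfocal distance H = f²/(N·c) + f = 135²/(2.8 × 0.058) + 135 = 18225/0.1624 + 135 ≈ 112357.9 mm ≈ 112.4 m.
Far limit Df = s·(H − f)/(H − s) = 9850 × (112357.9 − 135) / (112357.9 − 9850) = 9850 × 112222.9 / 102507.9 ≈ 10784 mm ≈ 10.8 m.

10.8 m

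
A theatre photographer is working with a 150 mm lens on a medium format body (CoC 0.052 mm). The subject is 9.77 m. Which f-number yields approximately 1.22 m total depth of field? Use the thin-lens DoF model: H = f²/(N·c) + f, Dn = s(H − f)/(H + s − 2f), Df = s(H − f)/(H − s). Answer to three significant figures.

f/2.80

Write h = H − f = f²/(N·c). The thin-lens limits are Dn = s·h/(h + (s−f)) and Df = s·h/(h − (s−f)), so DoF = Df − Dn = 2·s·(s−f)·h / (h² − (s−f)²).
That is a quadratic in h: DoF·h² − 2·s·(s−f)·h − DoF·(s−f)² = 0 ⇒ h = (s−f)·(s + √(s² + DoF²)) / DoF = 9620 × (9770 + √(9770² + 1220²)) / 1220 = 9620 × (9770 + 9845.88) / 1220 ≈ 154676 mm.
Then N = f²/(c·h) = 150² / (0.052 × 154676) = 22500 / 8043.2 ≈ 2.80.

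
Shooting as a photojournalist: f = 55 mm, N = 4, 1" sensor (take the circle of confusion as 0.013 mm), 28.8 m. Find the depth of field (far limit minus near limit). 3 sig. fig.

37.7 m

Hyperfocal distance H = f²/(N·c) + f = 55²/(4 × 0.013) + 55 = 3025/0.052 + 55 ≈ 58228.1 mm ≈ 58.23 m.
Near limit Dn = s·(H − f)/(H + s − 2f) = 28800 × (58228.1 − 55) / (58228.1 + 28800 − 2 × 55) = 28800 × 58173.1 / 86918.1 ≈ 19275 mm.
Far limit Df = s·(H − f)/(H − s) = 28800 × (58228.1 − 55) / (58228.1 − 28800) = 28800 × 58173.1 / 29428.1 ≈ 56932 mm.
Depth of field = Df − Dn = 56932 − 19275 ≈ 37657 mm ≈ 37.7 m.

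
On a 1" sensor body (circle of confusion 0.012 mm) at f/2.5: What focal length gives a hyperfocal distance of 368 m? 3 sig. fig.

From H = f²/(N·c) + f, with f ≪ H: f ≈ √(H·N·c) = √(368000 × 2.5 × 0.012) = √11040 ≈ 105.1 mm.
The +f correction barely moves this — solving exactly, f² + N·c·f − N·c·H = 0 ⇒ f = (−N·c + √((N·c)² + 4·N·c·H))/2 = (−0.03 + √44160)/2 ≈ 105.06 mm, so f ≈ 105 mm.

105 mm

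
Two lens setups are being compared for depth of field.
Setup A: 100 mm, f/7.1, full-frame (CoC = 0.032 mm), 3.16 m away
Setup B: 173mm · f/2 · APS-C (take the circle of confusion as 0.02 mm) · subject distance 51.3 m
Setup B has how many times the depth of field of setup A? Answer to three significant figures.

16.0

Setup A: H = 100²/(7.1×0.032) + 100 ≈ 44114.1 mm; DoF = Df − Dn = 3396.11 − 2954.59 ≈ 441.52 mm.
Setup B: H = 173²/(2×0.02) + 173 ≈ 748398.0 mm; DoF = Df − Dn = 55062.5 − 48018.8 ≈ 7043.7 mm.
Ratio = 7043.7 / 441.52 ≈ 16.0.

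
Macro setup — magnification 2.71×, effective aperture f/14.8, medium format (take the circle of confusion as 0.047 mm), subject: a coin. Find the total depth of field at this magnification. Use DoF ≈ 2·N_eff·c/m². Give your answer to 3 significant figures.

0.189 mm

At magnification m, DoF ≈ 2·N_eff·c/m² = 2 × 14.8 × 0.047 / 2.71² = 1.391 / 7.344 ≈ 0.189 mm.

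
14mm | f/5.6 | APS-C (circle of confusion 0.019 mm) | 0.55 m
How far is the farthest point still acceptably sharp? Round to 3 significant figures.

0.776 m

Hyperfocal distance H = f²/(N·c) + f = 14²/(5.6 × 0.019) + 14 = 196/0.1064 + 14 ≈ 1856.1 mm ≈ 1.856 m.
Far limit Df = s·(H − f)/(H − s) = 550 × (1856.1 − 14) / (1856.1 − 550) = 550 × 1842.1 / 1306.1 ≈ 775.71 mm ≈ 0.776 m.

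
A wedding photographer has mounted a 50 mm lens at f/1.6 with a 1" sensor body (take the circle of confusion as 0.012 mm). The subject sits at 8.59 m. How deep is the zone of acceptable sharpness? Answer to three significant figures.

Hyperfocal distance H = f²/(N·c) + f = 50²/(1.6 × 0.012) + 50 = 2500/0.0192 + 50 ≈ 130258.3 mm ≈ 130.3 m.
Near limit Dn = s·(H − f)/(H + s − 2f) = 8590 × (130258.3 − 50) / (130258.3 + 8590 − 2 × 50) = 8590 × 130208.3 / 138748.3 ≈ 8061.3 mm.
Far limit Df = s·(H − f)/(H − s) = 8590 × (130258.3 − 50) / (130258.3 − 8590) = 8590 × 130208.3 / 121668.3 ≈ 9192.9 mm.
Depth of field = Df − Dn = 9192.9 − 8061.3 ≈ 1131.6 mm ≈ 1.13 m.

1.13 m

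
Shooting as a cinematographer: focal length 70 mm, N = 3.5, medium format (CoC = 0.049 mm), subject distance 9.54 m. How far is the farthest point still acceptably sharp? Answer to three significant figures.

14.3 m

Hyperfocal distance H = f²/(N·c) + f = 70²/(3.5 × 0.049) + 70 = 4900/0.1715 + 70 ≈ 28641.4 mm ≈ 28.64 m.
Far limit Df = s·(H − f)/(H − s) = 9540 × (28641.4 − 70) / (28641.4 − 9540) = 9540 × 28571.4 / 19101.4 ≈ 14270 mm ≈ 14.3 m.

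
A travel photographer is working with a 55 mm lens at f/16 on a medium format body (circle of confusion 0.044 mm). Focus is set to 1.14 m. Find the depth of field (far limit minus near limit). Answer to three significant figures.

0.615 m

Hyperfocal distance H = f²/(N·c) + f = 55²/(16 × 0.044) + 55 = 3025/0.704 + 55 ≈ 4351.9 mm ≈ 4.352 m.
Near limit Dn = s·(H − f)/(H + s − 2f) = 1140 × (4351.9 − 55) / (4351.9 + 1140 − 2 × 55) = 1140 × 4296.9 / 5381.9 ≈ 910.17 mm.
Far limit Df = s·(H − f)/(H − s) = 1140 × (4351.9 − 55) / (4351.9 − 1140) = 1140 × 4296.9 / 3211.9 ≈ 1525.10 mm.
Depth of field = Df − Dn = 1525.10 − 910.17 ≈ 614.93 mm ≈ 0.615 m.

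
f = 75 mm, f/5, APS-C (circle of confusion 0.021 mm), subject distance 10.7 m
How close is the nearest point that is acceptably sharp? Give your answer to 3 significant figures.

Hyperfocal distance H = f²/(N·c) + f = 75²/(5 × 0.021) + 75 = 5625/0.105 + 75 ≈ 53646.4 mm ≈ 53.65 m.
Near limit Dn = s·(H − f)/(H + s − 2f) = 10700 × (53646.4 − 75) / (53646.4 + 10700 − 2 × 75) = 10700 × 53571.4 / 64196.4 ≈ 8929.1 mm ≈ 8.93 m.

8.93 m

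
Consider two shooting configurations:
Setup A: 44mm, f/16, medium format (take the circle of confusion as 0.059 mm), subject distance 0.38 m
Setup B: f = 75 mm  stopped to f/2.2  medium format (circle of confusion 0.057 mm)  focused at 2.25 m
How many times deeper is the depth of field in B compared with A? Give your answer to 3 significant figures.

Setup A: H = 44²/(16×0.059) + 44 ≈ 2094.8 mm; DoF = Df − Dn = 454.46 − 326.51 ≈ 127.95 mm.
Setup B: H = 75²/(2.2×0.057) + 75 ≈ 44931.5 mm; DoF = Df − Dn = 2364.66 − 2145.95 ≈ 218.71 mm.
Ratio = 218.71 / 127.95 ≈ 1.71.

1.71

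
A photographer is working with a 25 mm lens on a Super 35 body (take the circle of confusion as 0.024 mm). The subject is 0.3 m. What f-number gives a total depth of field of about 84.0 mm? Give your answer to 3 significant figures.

Write h = H − f = f²/(N·c). The thin-lens limits are Dn = s·h/(h + (s−f)) and Df = s·h/(h − (s−f)), so DoF = Df − Dn = 2·s·(s−f)·h / (h² − (s−f)²).
That is a quadratic in h: DoF·h² − 2·s·(s−f)·h − DoF·(s−f)² = 0 ⇒ h = (s−f)·(s + √(s² + DoF²)) / DoF = 275 × (300 + √(300² + 84²)) / 84 = 275 × (300 + 311.538) / 84 ≈ 2002.1 mm.
Then N = f²/(c·h) = 25² / (0.024 × 2002.1) = 625 / 48.049 ≈ 13.

f/13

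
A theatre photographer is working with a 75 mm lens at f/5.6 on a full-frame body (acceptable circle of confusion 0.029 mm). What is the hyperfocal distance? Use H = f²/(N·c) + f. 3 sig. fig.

Hyperfocal distance H = f²/(N·c) + f = 75²/(5.6 × 0.029) + 75 = 5625/0.1624 + 75 ≈ 34711.7 mm ≈ 34.7 m.

34.7 m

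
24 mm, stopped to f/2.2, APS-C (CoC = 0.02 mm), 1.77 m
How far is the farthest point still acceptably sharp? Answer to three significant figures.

2.04 m

Hyperfocal distance H = f²/(N·c) + f = 24²/(2.2 × 0.02) + 24 = 576/0.044 + 24 ≈ 13114.9 mm ≈ 13.11 m.
Far limit Df = s·(H − f)/(H − s) = 1770 × (13114.9 − 24) / (13114.9 − 1770) = 1770 × 13090.9 / 11344.9 ≈ 2042.4 mm ≈ 2.04 m.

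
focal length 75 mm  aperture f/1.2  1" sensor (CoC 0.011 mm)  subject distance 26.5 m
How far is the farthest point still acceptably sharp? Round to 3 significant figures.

Hyperfocal distance H = f²/(N·c) + f = 75²/(1.2 × 0.011) + 75 = 5625/0.0132 + 75 ≈ 426211.4 mm ≈ 426.2 m.
Far limit Df = s·(H − f)/(H − s) = 26500 × (426211.4 − 75) / (426211.4 − 26500) = 26500 × 426136.4 / 399711.4 ≈ 28252 mm ≈ 28.3 m.

28.3 m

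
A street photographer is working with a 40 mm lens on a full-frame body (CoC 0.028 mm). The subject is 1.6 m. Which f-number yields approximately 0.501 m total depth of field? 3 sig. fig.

Write h = H − f = f²/(N·c). The thin-lens limits are Dn = s·h/(h + (s−f)) and Df = s·h/(h − (s−f)), so DoF = Df − Dn = 2·s·(s−f)·h / (h² − (s−f)²).
That is a quadratic in h: DoF·h² − 2·s·(s−f)·h − DoF·(s−f)² = 0 ⇒ h = (s−f)·(s + √(s² + DoF²)) / DoF = 1560 × (1600 + √(1600² + 501²)) / 501 = 1560 × (1600 + 1676.60) / 501 ≈ 10203 mm.
Then N = f²/(c·h) = 40² / (0.028 × 10203) = 1600 / 285.67 ≈ 5.60.

f/5.60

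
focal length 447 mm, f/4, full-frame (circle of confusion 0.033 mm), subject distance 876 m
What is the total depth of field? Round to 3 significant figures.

Hyperfocal distance H = f²/(N·c) + f = 447²/(4 × 0.033) + 447 = 199809/0.132 + 447 ≈ 1514151.5 mm ≈ 1514 m.
Near limit Dn = s·(H − f)/(H + s − 2f) = 876000 × (1514151.5 − 447) / (1514151.5 + 876000 − 2 × 447) = 876000 × 1513704.5 / 2389257.5 ≈ 554986 mm.
Far limit Df = s·(H − f)/(H − s) = 876000 × (1514151.5 − 447) / (1514151.5 − 876000) = 876000 × 1513704.5 / 638151.5 ≈ 2077884 mm.
Depth of field = Df − Dn = 2077884 − 554986 ≈ 1522898 mm ≈ 1520 m.

1520 m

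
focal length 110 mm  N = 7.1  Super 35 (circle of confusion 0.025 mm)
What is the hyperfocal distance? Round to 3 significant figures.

Hyperfocal distance H = f²/(N·c) + f = 110²/(7.1 × 0.025) + 110 = 12100/0.1775 + 110 ≈ 68279.0 mm ≈ 68.3 m.

68.3 m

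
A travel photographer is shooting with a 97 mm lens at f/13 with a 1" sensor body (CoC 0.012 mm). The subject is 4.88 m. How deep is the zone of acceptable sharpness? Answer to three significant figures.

0.779 m

Hyperfocal distance H = f²/(N·c) + f = 97²/(13 × 0.012) + 97 = 9409/0.156 + 97 ≈ 60411.1 mm ≈ 60.41 m.
Near limit Dn = s·(H − f)/(H + s − 2f) = 4880 × (60411.1 − 97) / (60411.1 + 4880 − 2 × 97) = 4880 × 60314.1 / 65097.1 ≈ 4521.44 mm.
Far limit Df = s·(H − f)/(H − s) = 4880 × (60411.1 − 97) / (60411.1 − 4880) = 4880 × 60314.1 / 55531.1 ≈ 5300.32 mm.
Depth of field = Df − Dn = 5300.32 − 4521.44 ≈ 778.88 mm ≈ 0.779 m.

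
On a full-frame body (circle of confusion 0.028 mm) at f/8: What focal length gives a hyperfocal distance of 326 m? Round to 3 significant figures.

270 mm

From H = f²/(N·c) + f, with f ≪ H: f ≈ √(H·N·c) = √(326000 × 8 × 0.028) = √73024 ≈ 270.2 mm.
The +f correction barely moves this — solving exactly, f² + N·c·f − N·c·H = 0 ⇒ f = (−N·c + √((N·c)² + 4·N·c·H))/2 = (−0.224 + √292096)/2 ≈ 270.12 mm, so f ≈ 270 mm.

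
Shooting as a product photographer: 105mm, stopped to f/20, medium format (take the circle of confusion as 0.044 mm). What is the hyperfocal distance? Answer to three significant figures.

Hyperfocal distance H = f²/(N·c) + f = 105²/(20 × 0.044) + 105 = 11025/0.88 + 105 ≈ 12633.4 mm ≈ 12.6 m.

12.6 m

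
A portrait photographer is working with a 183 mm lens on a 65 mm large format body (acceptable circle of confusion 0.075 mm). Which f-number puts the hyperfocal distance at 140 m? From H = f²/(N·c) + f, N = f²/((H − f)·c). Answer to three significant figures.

Rearrange H = f²/(N·c) + f for N: N = f² / ((H − f)·c).
N = 183² / ((140000 − 183) × 0.075) = 33489 / 10486 ≈ 3.19.

f/3.19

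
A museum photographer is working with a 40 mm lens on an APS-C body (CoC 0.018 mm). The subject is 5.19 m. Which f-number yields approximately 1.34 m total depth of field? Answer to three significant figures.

Write h = H − f = f²/(N·c). The thin-lens limits are Dn = s·h/(h + (s−f)) and Df = s·h/(h − (s−f)), so DoF = Df − Dn = 2·s·(s−f)·h / (h² − (s−f)²).
That is a quadratic in h: DoF·h² − 2·s·(s−f)·h − DoF·(s−f)² = 0 ⇒ h = (s−f)·(s + √(s² + DoF²)) / DoF = 5150 × (5190 + √(5190² + 1340²)) / 1340 = 5150 × (5190 + 5360.20) / 1340 ≈ 40547 mm.
Then N = f²/(c·h) = 40² / (0.018 × 40547) = 1600 / 729.85 ≈ 2.19.

f/2.19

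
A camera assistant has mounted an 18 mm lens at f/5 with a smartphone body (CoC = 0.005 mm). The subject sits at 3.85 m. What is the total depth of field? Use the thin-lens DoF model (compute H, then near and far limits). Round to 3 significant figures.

2.49 m

Hyperfocal distance H = f²/(N·c) + f = 18²/(5 × 0.005) + 18 = 324/0.025 + 18 ≈ 12978.0 mm ≈ 12.98 m.
Near limit Dn = s·(H − f)/(H + s − 2f) = 3850 × (12978.0 − 18) / (12978.0 + 3850 − 2 × 18) = 3850 × 12960.0 / 16792.0 ≈ 2971.4 mm.
Far limit Df = s·(H − f)/(H − s) = 3850 × (12978.0 − 18) / (12978.0 − 3850) = 3850 × 12960.0 / 9128.0 ≈ 5466.3 mm.
Depth of field = Df − Dn = 5466.3 − 2971.4 ≈ 2494.9 mm ≈ 2.49 m.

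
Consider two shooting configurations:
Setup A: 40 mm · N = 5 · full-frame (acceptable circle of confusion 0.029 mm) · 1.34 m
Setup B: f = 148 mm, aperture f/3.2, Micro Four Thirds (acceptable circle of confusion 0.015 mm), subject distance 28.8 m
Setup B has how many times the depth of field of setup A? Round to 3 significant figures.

Setup A: H = 40²/(5×0.029) + 40 ≈ 11074.5 mm; DoF = Df − Dn = 1518.95 − 1198.77 ≈ 320.18 mm.
Setup B: H = 148²/(3.2×0.015) + 148 ≈ 456481.3 mm; DoF = Df − Dn = 30729.4 − 27098.6 ≈ 3630.8 mm.
Ratio = 3630.8 / 320.18 ≈ 11.3.

11.3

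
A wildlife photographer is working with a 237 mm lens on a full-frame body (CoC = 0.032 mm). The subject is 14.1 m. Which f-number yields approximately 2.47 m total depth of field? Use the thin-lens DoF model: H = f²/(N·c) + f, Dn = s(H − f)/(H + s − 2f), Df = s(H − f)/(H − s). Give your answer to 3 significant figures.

f/11

Write h = H − f = f²/(N·c). The thin-lens limits are Dn = s·h/(h + (s−f)) and Df = s·h/(h − (s−f)), so DoF = Df − Dn = 2·s·(s−f)·h / (h² − (s−f)²).
That is a quadratic in h: DoF·h² − 2·s·(s−f)·h − DoF·(s−f)² = 0 ⇒ h = (s−f)·(s + √(s² + DoF²)) / DoF = 13863 × (14100 + √(14100² + 2470²)) / 2470 = 13863 × (14100 + 14314.7) / 2470 ≈ 159479 mm.
Then N = f²/(c·h) = 237² / (0.032 × 159479) = 56169 / 5103.3 ≈ 11.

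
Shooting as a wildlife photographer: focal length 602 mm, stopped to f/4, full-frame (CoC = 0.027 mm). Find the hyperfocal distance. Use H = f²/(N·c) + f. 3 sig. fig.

3360 m

Hyperfocal distance H = f²/(N·c) + f = 602²/(4 × 0.027) + 602 = 362404/0.108 + 602 ≈ 3356194.6 mm ≈ 3360 m.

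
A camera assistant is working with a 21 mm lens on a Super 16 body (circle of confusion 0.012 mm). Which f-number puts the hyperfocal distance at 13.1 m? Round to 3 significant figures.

f/2.81

Rearrange H = f²/(N·c) + f for N: N = f² / ((H − f)·c).
N = 21² / ((13100 − 21) × 0.012) = 441 / 156.9 ≈ 2.81.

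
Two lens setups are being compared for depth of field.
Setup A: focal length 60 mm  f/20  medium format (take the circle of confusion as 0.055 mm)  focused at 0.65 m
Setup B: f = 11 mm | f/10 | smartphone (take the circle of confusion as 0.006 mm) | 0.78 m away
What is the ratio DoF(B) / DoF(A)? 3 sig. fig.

2.87

Setup A: H = 60²/(20×0.055) + 60 ≈ 3332.7 mm; DoF = Df − Dn = 792.95 − 550.72 ≈ 242.23 mm.
Setup B: H = 11²/(10×0.006) + 11 ≈ 2027.7 mm; DoF = Df − Dn = 1260.75 − 564.68 ≈ 696.07 mm.
Ratio = 696.07 / 242.23 ≈ 2.87.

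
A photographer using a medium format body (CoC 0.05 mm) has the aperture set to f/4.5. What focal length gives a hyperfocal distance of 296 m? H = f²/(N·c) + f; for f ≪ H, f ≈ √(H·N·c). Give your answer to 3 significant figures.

258 mm

From H = f²/(N·c) + f, with f ≪ H: f ≈ √(H·N·c) = √(296000 × 4.5 × 0.05) = √66600 ≈ 258.1 mm.
The +f correction barely moves this — solving exactly, f² + N·c·f − N·c·H = 0 ⇒ f = (−N·c + √((N·c)² + 4·N·c·H))/2 = (−0.225 + √266400)/2 ≈ 257.96 mm, so f ≈ 258 mm.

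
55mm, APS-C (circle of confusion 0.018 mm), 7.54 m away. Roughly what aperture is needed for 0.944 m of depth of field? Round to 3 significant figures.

Write h = H − f = f²/(N·c). The thin-lens limits are Dn = s·h/(h + (s−f)) and Df = s·h/(h − (s−f)), so DoF = Df − Dn = 2·s·(s−f)·h / (h² − (s−f)²).
That is a quadratic in h: DoF·h² − 2·s·(s−f)·h − DoF·(s−f)² = 0 ⇒ h = (s−f)·(s + √(s² + DoF²)) / DoF = 7485 × (7540 + √(7540² + 944²)) / 944 = 7485 × (7540 + 7598.86) / 944 ≈ 120036 mm.
Then N = f²/(c·h) = 55² / (0.018 × 120036) = 3025 / 2160.7 ≈ 1.40.

f/1.40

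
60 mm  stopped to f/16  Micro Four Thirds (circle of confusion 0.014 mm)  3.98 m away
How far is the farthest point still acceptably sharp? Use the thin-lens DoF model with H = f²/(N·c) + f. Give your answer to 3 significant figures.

Hyperfocal distance H = f²/(N·c) + f = 60²/(16 × 0.014) + 60 = 3600/0.224 + 60 ≈ 16131.4 mm ≈ 16.13 m.
Far limit Df = s·(H − f)/(H − s) = 3980 × (16131.4 − 60) / (16131.4 − 3980) = 3980 × 16071.4 / 12151.4 ≈ 5263.9 mm ≈ 5.26 m.

5.26 m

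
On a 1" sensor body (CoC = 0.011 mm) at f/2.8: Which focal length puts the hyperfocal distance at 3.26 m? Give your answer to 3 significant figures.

10.0 mm

From H = f²/(N·c) + f, with f ≪ H: f ≈ √(H·N·c) = √(3260 × 2.8 × 0.011) = √100.41 ≈ 10.02 mm.
The +f correction barely moves this — solving exactly, f² + N·c·f − N·c·H = 0 ⇒ f = (−N·c + √((N·c)² + 4·N·c·H))/2 = (−0.0308 + √401.63)/2 ≈ 10.005 mm, so f ≈ 10.0 mm.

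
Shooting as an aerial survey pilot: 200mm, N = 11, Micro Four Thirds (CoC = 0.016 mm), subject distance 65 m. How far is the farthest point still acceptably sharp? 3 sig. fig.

90.9 m

Hyperfocal distance H = f²/(N·c) + f = 200²/(11 × 0.016) + 200 = 40000/0.176 + 200 ≈ 227472.7 mm ≈ 227.5 m.
Far limit Df = s·(H − f)/(H − s) = 65000 × (227472.7 − 200) / (227472.7 − 65000) = 65000 × 227272.7 / 162472.7 ≈ 90924 mm ≈ 90.9 m.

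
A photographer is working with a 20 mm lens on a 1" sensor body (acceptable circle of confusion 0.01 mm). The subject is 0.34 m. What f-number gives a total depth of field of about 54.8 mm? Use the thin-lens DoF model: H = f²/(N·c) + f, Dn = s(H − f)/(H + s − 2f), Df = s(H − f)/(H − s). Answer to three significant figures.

f/10

Write h = H − f = f²/(N·c). The thin-lens limits are Dn = s·h/(h + (s−f)) and Df = s·h/(h − (s−f)), so DoF = Df − Dn = 2·s·(s−f)·h / (h² − (s−f)²).
That is a quadratic in h: DoF·h² − 2·s·(s−f)·h − DoF·(s−f)² = 0 ⇒ h = (s−f)·(s + √(s² + DoF²)) / DoF = 320 × (340 + √(340² + 54.8²)) / 54.8 = 320 × (340 + 344.388) / 54.8 ≈ 3996.4 mm.
Then N = f²/(c·h) = 20² / (0.01 × 3996.4) = 400 / 39.964 ≈ 10.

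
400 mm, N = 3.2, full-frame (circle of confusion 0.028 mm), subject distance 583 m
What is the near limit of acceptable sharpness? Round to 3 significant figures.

440 m

Hyperfocal distance H = f²/(N·c) + f = 400²/(3.2 × 0.028) + 400 = 160000/0.0896 + 400 ≈ 1786114.3 mm ≈ 1786 m.
Near limit Dn = s·(H − f)/(H + s − 2f) = 583000 × (1786114.3 − 400) / (1786114.3 + 583000 − 2 × 400) = 583000 × 1785714.3 / 2368314.3 ≈ 439583 mm ≈ 440 m.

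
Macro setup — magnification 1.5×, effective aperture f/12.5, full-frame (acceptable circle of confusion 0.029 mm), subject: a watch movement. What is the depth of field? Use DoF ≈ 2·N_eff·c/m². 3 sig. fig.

0.322 mm

At magnification m, DoF ≈ 2·N_eff·c/m² = 2 × 12.5 × 0.029 / 1.5² = 0.725 / 2.25 ≈ 0.322 mm.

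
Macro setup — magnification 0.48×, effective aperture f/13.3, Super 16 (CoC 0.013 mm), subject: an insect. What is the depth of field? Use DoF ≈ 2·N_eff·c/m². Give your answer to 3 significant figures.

At magnification m, DoF ≈ 2·N_eff·c/m² = 2 × 13.3 × 0.013 / 0.48² = 0.3458 / 0.2304 ≈ 1.5 mm.

1.50 mm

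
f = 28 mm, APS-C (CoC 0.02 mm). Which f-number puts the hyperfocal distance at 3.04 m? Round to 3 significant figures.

f/13

Rearrange H = f²/(N·c) + f for N: N = f² / ((H − f)·c).
N = 28² / ((3040 − 28) × 0.02) = 784 / 60.24 ≈ 13.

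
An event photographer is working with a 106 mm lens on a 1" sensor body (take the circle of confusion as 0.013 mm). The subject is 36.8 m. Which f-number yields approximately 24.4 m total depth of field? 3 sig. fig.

f/7.10

Write h = H − f = f²/(N·c). The thin-lens limits are Dn = s·h/(h + (s−f)) and Df = s·h/(h − (s−f)), so DoF = Df − Dn = 2·s·(s−f)·h / (h² − (s−f)²).
That is a quadratic in h: DoF·h² − 2·s·(s−f)·h − DoF·(s−f)² = 0 ⇒ h = (s−f)·(s + √(s² + DoF²)) / DoF = 36694 × (36800 + √(36800² + 24400²)) / 24400 = 36694 × (36800 + 44154.3) / 24400 ≈ 121743 mm.
Then N = f²/(c·h) = 106² / (0.013 × 121743) = 11236 / 1582.7 ≈ 7.10.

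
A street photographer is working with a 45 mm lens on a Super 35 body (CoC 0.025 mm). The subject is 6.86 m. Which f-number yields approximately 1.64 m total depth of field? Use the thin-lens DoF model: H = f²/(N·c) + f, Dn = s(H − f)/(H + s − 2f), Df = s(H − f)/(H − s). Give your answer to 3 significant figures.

Write h = H − f = f²/(N·c). The thin-lens limits are Dn = s·h/(h + (s−f)) and Df = s·h/(h − (s−f)), so DoF = Df − Dn = 2·s·(s−f)·h / (h² − (s−f)²).
That is a quadratic in h: DoF·h² − 2·s·(s−f)·h − DoF·(s−f)² = 0 ⇒ h = (s−f)·(s + √(s² + DoF²)) / DoF = 6815 × (6860 + √(6860² + 1640²)) / 1640 = 6815 × (6860 + 7053.31) / 1640 ≈ 57817 mm.
Then N = f²/(c·h) = 45² / (0.025 × 57817) = 2025 / 1445.4 ≈ 1.40.

f/1.40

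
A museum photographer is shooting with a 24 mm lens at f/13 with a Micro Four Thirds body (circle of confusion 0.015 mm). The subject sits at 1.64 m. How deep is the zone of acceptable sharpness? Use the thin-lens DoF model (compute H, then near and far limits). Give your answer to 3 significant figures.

2.56 m

Hyperfocal distance H = f²/(N·c) + f = 24²/(13 × 0.015) + 24 = 576/0.195 + 24 ≈ 2977.8 mm ≈ 2.978 m.
Near limit Dn = s·(H − f)/(H + s − 2f) = 1640 × (2977.8 − 24) / (2977.8 + 1640 − 2 × 24) = 1640 × 2953.8 / 4569.8 ≈ 1060.1 mm.
Far limit Df = s·(H − f)/(H − s) = 1640 × (2977.8 − 24) / (2977.8 − 1640) = 1640 × 2953.8 / 1337.8 ≈ 3621.0 mm.
Depth of field = Df − Dn = 3621.0 − 1060.1 ≈ 2560.9 mm ≈ 2.56 m.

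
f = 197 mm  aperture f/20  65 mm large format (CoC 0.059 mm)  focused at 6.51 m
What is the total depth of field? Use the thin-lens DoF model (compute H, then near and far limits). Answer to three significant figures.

Hyperfocal distance H = f²/(N·c) + f = 197²/(20 × 0.059) + 197 = 38809/1.18 + 197 ≈ 33086.0 mm ≈ 33.09 m.
Near limit Dn = s·(H − f)/(H + s − 2f) = 6510 × (33086.0 − 197) / (33086.0 + 6510 − 2 × 197) = 6510 × 32889.0 / 39202.0 ≈ 5461.6 mm.
Far limit Df = s·(H − f)/(H − s) = 6510 × (33086.0 − 197) / (33086.0 − 6510) = 6510 × 32889.0 / 26576.0 ≈ 8056.4 mm.
Depth of field = Df − Dn = 8056.4 − 5461.6 ≈ 2594.8 mm ≈ 2.59 m.

2.59 m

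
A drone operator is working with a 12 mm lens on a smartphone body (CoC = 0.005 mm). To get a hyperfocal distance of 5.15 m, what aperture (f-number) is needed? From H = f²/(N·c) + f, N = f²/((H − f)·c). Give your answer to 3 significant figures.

Rearrange H = f²/(N·c) + f for N: N = f² / ((H − f)·c).
N = 12² / ((5150 − 12) × 0.005) = 144 / 25.69 ≈ 5.61.

f/5.61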